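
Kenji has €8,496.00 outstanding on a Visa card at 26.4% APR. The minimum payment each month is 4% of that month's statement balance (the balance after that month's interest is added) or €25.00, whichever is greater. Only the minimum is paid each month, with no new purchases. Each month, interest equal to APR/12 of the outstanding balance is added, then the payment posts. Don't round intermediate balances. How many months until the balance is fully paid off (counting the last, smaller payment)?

174 months

Monthly rate r = 26.4%/12 = 2.2% = 0.022.
While 4% of the post-interest balance exceeds €25.00, each month B ← (B·(1+r))·(1 − 0.04), i.e. B shrinks by the factor (1+r)·0.96 = 0.98112.
This holds for months 1–139. Entering month 140 the balance is €600.61; 4% of the post-interest balance is now below €25.00, so the flat €25.00 minimum applies from here.
From month 140 a fixed €25.00 at rate r clears €600.61 in 35 more payments. Total: 139 + 35 = 174 months.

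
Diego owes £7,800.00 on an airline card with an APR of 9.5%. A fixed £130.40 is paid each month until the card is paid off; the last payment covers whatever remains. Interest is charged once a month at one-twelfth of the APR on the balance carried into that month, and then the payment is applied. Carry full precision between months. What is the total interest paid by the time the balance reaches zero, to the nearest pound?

Monthly rate r = 9.5%/12 = 0.791667% = 0.00791667.
Payoff takes n = ⌈−ln(1 − rB₀/P)/ln(1+r)⌉ = ⌈81.363⌉ = 82 payments; the last is £47.42.
Total paid = 81·£130.40 + £47.42 = £10,609.82.
Total interest = total paid − principal = £10,609.82 − £7,800.00 = £2,809.82.

£2,810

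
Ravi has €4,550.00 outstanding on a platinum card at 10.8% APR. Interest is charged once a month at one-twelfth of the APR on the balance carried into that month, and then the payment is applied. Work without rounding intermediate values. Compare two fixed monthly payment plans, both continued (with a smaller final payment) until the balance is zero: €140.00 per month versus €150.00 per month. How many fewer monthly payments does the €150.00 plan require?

3 fewer payments

Monthly rate r = 10.8%/12 = 0.9% = 0.009.
At €140.00/mo: n = ⌈−ln(1 − rB₀/P)/ln(1+r)⌉ = 39 payments (last €86.83); total interest = total paid − €4,550.00 = €856.83.
At €150.00/mo: 36 payments (last €87.85); total interest €787.85.
Payments saved = 39 − 36 = 3.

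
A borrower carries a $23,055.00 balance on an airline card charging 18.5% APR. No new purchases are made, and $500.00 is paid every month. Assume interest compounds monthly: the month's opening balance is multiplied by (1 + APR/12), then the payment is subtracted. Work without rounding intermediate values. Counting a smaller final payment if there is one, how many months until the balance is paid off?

Monthly rate r = 18.5%/12 = 1.54167% = 0.0154167.
Recurrence: B ← B·(1+r) − $500.00.
Month 1: interest $355.43; balance after payment $22,910.43.
Month 2: interest $353.20; balance after payment $22,763.63.
Closed form: n = −ln(1 − rB₀/P)/ln(1+r) = −ln(0.28914)/ln(1.01542) ≈ 81.107, so the balance reaches zero during payment 82.

82 payments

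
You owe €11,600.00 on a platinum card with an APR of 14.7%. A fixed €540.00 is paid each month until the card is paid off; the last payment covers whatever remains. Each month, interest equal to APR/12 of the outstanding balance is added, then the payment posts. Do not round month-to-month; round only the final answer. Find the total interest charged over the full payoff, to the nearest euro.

Monthly rate r = 14.7%/12 = 1.225% = 0.01225.
Payoff takes n = ⌈−ln(1 − rB₀/P)/ln(1+r)⌉ = ⌈25.080⌉ = 26 payments; the last is €43.66.
Total paid = 25·€540.00 + €43.66 = €13,543.66.
Total interest = total paid − principal = €13,543.66 − €11,600.00 = €1,943.66.

€1,944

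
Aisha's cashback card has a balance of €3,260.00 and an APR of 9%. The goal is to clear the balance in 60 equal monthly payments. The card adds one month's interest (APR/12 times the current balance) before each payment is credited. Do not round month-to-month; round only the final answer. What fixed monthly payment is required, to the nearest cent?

Monthly rate r = 9%/12 = 0.75% = 0.0075.
Level-payment amortization: P = B₀·r / (1 − (1+r)^(−n)) = 3260.00·0.0075 / (1 − 1.0075^(−60)).
Denominator 1 − (1+r)^(−60) = 0.361300301.
P = 24.45 / 0.361300301 ≈ 67.67.

€67.67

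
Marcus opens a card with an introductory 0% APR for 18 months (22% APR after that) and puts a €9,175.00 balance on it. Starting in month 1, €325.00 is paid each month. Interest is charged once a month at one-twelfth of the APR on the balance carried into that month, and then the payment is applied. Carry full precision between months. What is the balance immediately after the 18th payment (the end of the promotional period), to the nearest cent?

€3,325.00

Promo months 1–18 at r₀ = 0%/12 = 0; months 19+ at r₁ = 22%/12 = 0.0183333.
After month 18 (no interest yet): B = €9,175.00 − 18·€325.00 = €3,325.00.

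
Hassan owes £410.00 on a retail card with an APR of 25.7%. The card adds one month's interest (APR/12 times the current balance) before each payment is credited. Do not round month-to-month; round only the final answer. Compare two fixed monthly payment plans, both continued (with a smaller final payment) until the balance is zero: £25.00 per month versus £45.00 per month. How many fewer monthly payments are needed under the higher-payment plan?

Monthly rate r = 25.7%/12 = 2.14167% = 0.0214167.
At £25.00/mo: n = ⌈−ln(1 − rB₀/P)/ln(1+r)⌉ = 21 payments (last £10.53); total interest = total paid − £410.00 = £100.53.
At £45.00/mo: 11 payments (last £11.06); total interest £51.06.
Payments saved = 21 − 11 = 10.

10 fewer payments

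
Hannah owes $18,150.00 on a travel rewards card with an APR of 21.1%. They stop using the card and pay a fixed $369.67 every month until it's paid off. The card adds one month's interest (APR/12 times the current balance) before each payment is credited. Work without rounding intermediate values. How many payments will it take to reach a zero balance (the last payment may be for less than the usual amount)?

115 months

Monthly rate r = 21.1%/12 = 1.75833% = 0.0175833.
Recurrence: B ← B·(1+r) − $369.67.
Month 1: interest $319.14; balance after payment $18,099.47.
Month 2: interest $318.25; balance after payment $18,048.05.
Closed form: n = −ln(1 − rB₀/P)/ln(1+r) = −ln(0.1367)/ln(1.01758) ≈ 114.167, so the balance reaches zero during payment 115.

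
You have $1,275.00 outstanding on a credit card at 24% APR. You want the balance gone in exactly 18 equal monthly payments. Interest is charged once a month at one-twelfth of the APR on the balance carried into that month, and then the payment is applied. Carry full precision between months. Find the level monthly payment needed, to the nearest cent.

Monthly rate r = 24%/12 = 2% = 0.02.
Level-payment amortization: P = B₀·r / (1 − (1+r)^(−n)) = 1275.00·0.02 / (1 − 1.02^(−18)).
Denominator 1 − (1+r)^(−18) = 0.299840625.
P = 25.5 / 0.299840625 ≈ 85.05.

$85.05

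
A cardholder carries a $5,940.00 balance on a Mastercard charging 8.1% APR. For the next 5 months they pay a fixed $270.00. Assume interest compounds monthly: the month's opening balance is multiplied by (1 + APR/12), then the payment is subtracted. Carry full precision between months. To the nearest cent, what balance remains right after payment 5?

$4,774.85

Monthly rate r = 8.1%/12 = 0.675% = 0.00675.
Each month: B ← B·(1+r) − $270.00.
Month 1: interest $40.09; balance after payment $5,710.10.
Month 2: interest $38.54; balance after payment $5,478.64.
Month 3: interest $36.98; balance after payment $5,245.62.
Month 4: interest $35.41; balance after payment $5,011.03.
Month 5: interest $33.82; balance after payment $4,774.85.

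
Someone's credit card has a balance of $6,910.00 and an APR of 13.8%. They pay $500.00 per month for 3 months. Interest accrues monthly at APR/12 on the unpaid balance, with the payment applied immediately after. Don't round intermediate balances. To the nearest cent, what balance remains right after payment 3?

Monthly rate r = 13.8%/12 = 1.15% = 0.0115.
Each month: B ← B·(1+r) − $500.00.
Month 1: interest $79.47; balance after payment $6,489.47.
Month 2: interest $74.63; balance after payment $6,064.09.
Month 3: interest $69.74; balance after payment $5,633.83.

$5,633.83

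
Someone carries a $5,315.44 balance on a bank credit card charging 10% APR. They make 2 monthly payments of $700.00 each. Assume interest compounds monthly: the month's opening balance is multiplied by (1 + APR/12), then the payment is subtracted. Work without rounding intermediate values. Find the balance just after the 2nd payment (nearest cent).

Monthly rate r = 10%/12 = 0.833333% = 0.00833333.
Each month: B ← B·(1+r) − $700.00.
Month 1: interest $44.30; balance after payment $4,659.74.
Month 2: interest $38.83; balance after payment $3,998.57.

$3,998.57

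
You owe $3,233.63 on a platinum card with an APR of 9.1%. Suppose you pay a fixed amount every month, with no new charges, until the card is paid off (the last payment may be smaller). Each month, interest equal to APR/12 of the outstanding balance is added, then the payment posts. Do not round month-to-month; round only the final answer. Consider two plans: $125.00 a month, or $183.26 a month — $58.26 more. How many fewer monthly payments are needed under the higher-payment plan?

Monthly rate r = 9.1%/12 = 0.758333% = 0.00758333.
At $125.00/mo: n = ⌈−ln(1 − rB₀/P)/ln(1+r)⌉ = 29 payments (last $113.21); total interest = total paid − $3,233.63 = $379.58.
At $183.26/mo: 20 payments (last $2.66); total interest $250.97.
Payments saved = 29 − 20 = 9.

9 fewer payments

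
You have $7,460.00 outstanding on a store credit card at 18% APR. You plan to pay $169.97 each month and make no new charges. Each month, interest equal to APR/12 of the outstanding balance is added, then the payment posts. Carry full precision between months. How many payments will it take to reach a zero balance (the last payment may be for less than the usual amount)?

Monthly rate r = 18%/12 = 1.5% = 0.015.
Recurrence: B ← B·(1+r) − $169.97.
Month 1: interest $111.90; balance after payment $7,401.93.
Month 2: interest $111.03; balance after payment $7,342.99.
Closed form: n = −ln(1 − rB₀/P)/ln(1+r) = −ln(0.34165)/ln(1.015) ≈ 72.134, so the balance reaches zero during payment 73.

73 months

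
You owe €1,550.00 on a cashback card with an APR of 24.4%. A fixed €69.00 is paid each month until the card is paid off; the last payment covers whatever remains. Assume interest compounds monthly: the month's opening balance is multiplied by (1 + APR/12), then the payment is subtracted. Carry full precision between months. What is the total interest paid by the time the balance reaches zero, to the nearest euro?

Monthly rate r = 24.4%/12 = 2.03333% = 0.0203333.
Payoff takes n = ⌈−ln(1 − rB₀/P)/ln(1+r)⌉ = ⌈30.314⌉ = 31 payments; the last is €21.84.
Total paid = 30·€69.00 + €21.84 = €2,091.84.
Total interest = total paid − principal = €2,091.84 − €1,550.00 = €541.84.

€542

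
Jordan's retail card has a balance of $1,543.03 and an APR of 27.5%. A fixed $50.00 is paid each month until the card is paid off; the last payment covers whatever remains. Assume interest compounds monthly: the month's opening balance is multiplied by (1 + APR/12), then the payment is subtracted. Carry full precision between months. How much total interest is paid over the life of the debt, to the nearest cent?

$1,167.67

Monthly rate r = 27.5%/12 = 2.29167% = 0.0229167.
Payoff takes n = ⌈−ln(1 − rB₀/P)/ln(1+r)⌉ = ⌈54.212⌉ = 55 payments; the last is $10.70.
Total paid = 54·$50.00 + $10.70 = $2,710.70.
Total interest = total paid − principal = $2,710.70 − $1,543.03 = $1,167.67.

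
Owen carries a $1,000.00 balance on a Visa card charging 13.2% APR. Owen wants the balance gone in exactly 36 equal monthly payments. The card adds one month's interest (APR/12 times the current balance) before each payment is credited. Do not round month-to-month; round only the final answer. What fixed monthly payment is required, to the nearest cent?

Monthly rate r = 13.2%/12 = 1.1% = 0.011.
Level-payment amortization: P = B₀·r / (1 − (1+r)^(−n)) = 1000.00·0.011 / (1 − 1.011^(−36)).
Denominator 1 − (1+r)^(−36) = 0.325536583.
P = 11 / 0.325536583 ≈ 33.79.

$33.79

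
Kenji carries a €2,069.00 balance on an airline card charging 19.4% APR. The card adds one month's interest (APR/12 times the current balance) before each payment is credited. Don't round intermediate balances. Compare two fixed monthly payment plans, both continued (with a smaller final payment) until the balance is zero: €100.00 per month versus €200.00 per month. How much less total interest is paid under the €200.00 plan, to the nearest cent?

€256.51

Monthly rate r = 19.4%/12 = 1.61667% = 0.0161667.
At €100.00/mo: n = ⌈−ln(1 − rB₀/P)/ln(1+r)⌉ = 26 payments (last €39.25); total interest = total paid − €2,069.00 = €470.25.
At €200.00/mo: 12 payments (last €82.74); total interest €213.74.
Interest saved = €470.25 − €213.74 = €256.51.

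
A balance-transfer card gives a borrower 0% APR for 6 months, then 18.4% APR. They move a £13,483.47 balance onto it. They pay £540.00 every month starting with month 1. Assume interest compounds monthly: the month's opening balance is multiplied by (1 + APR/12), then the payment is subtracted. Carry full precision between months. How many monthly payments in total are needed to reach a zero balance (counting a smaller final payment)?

Promo months 1–6 at r₀ = 0%/12 = 0; months 7+ at r₁ = 18.4%/12 = 0.0153333.
After month 6 (no interest yet): B = £13,483.47 − 6·£540.00 = £10,243.47.
Then at r₁ with £540.00/mo: n₂ = −ln(1 − r₁·B/P)/ln(1+r₁) ≈ 22.59 → 23 more payments.

29 payments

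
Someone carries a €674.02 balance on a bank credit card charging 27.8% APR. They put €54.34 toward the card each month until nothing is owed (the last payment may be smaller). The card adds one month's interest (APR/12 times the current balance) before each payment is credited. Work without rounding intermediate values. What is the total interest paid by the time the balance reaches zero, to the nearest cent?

Monthly rate r = 27.8%/12 = 2.31667% = 0.0231667.
Payoff takes n = ⌈−ln(1 − rB₀/P)/ln(1+r)⌉ = ⌈14.792⌉ = 15 payments; the last is €43.13.
Total paid = 14·€54.34 + €43.13 = €803.89.
Total interest = total paid − principal = €803.89 − €674.02 = €129.87.

€129.87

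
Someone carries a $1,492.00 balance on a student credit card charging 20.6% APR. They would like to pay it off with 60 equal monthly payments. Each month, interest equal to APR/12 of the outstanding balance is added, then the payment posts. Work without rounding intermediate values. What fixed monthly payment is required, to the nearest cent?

Monthly rate r = 20.6%/12 = 1.71667% = 0.0171667.
Level-payment amortization: P = B₀·r / (1 − (1+r)^(−n)) = 1492.00·0.0171667 / (1 − 1.01717^(−60)).
Denominator 1 − (1+r)^(−60) = 0.639858785.
P = 25.6127 / 0.639858785 ≈ 40.03.

$40.03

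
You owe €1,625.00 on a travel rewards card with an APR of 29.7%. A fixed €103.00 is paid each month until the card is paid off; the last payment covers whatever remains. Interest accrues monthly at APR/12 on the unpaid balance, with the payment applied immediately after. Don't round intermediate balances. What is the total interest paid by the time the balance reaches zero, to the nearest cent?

Monthly rate r = 29.7%/12 = 2.475% = 0.02475.
Payoff takes n = ⌈−ln(1 − rB₀/P)/ln(1+r)⌉ = ⌈20.249⌉ = 21 payments; the last is €25.93.
Total paid = 20·€103.00 + €25.93 = €2,085.93.
Total interest = total paid − principal = €2,085.93 − €1,625.00 = €460.93.

€460.93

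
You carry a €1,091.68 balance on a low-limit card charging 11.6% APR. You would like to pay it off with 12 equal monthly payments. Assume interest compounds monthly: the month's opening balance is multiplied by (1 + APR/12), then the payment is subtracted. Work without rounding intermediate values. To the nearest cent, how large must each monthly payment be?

Monthly rate r = 11.6%/12 = 0.966667% = 0.00966667.
Level-payment amortization: P = B₀·r / (1 − (1+r)^(−n)) = 1091.68·0.00966667 / (1 − 1.00967^(−12)).
Denominator 1 − (1+r)^(−12) = 0.109028573.
P = 10.5529 / 0.109028573 ≈ 96.79.

€96.79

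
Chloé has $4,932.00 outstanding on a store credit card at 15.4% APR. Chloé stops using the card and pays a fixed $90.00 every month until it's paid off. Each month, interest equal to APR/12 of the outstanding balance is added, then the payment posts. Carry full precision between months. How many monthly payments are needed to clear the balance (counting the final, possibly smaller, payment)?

Monthly rate r = 15.4%/12 = 1.28333% = 0.0128333.
Recurrence: B ← B·(1+r) − $90.00.
Month 1: interest $63.29; balance after payment $4,905.29.
Month 2: interest $62.95; balance after payment $4,878.25.
Closed form: n = −ln(1 − rB₀/P)/ln(1+r) = −ln(0.29673)/ln(1.01283) ≈ 95.275, so the balance reaches zero during payment 96.

96 payments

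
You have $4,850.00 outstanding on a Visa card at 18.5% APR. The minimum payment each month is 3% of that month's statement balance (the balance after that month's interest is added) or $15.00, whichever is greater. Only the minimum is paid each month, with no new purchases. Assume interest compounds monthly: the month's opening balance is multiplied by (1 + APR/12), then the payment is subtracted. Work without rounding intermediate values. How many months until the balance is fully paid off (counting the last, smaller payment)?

Monthly rate r = 18.5%/12 = 1.54167% = 0.0154167.
While 3% of the post-interest balance exceeds $15.00, each month B ← (B·(1+r))·(1 − 0.03), i.e. B shrinks by the factor (1+r)·0.97 = 0.98495.
This holds for months 1–151. Entering month 152 the balance is $491.54; 3% of the post-interest balance is now below $15.00, so the flat $15.00 minimum applies from here.
From month 152 a fixed $15.00 at rate r clears $491.54 in 46 more payments. Total: 151 + 46 = 197 months.

197 months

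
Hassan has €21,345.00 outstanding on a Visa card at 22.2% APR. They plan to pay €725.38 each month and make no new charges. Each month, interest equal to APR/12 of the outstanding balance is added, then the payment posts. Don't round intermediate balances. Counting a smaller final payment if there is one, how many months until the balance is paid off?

43 months

Monthly rate r = 22.2%/12 = 1.85% = 0.0185.
Recurrence: B ← B·(1+r) − €725.38.
Month 1: interest €394.88; balance after payment €21,014.50.
Month 2: interest €388.77; balance after payment €20,677.89.
Closed form: n = −ln(1 − rB₀/P)/ln(1+r) = −ln(0.45562)/ln(1.0185) ≈ 42.884, so the balance reaches zero during payment 43.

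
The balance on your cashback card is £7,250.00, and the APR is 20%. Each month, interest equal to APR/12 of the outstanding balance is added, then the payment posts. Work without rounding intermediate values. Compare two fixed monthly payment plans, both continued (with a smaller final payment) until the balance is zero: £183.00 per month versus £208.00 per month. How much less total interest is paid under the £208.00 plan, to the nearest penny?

Monthly rate r = 20%/12 = 1.66667% = 0.0166667.
At £183.00/mo: n = ⌈−ln(1 − rB₀/P)/ln(1+r)⌉ = 66 payments (last £58.59); total interest = total paid − £7,250.00 = £4,703.59.
At £208.00/mo: 53 payments (last £128.66); total interest £3,694.66.
Interest saved = £4,703.59 − £3,694.66 = £1,008.93.

£1,008.93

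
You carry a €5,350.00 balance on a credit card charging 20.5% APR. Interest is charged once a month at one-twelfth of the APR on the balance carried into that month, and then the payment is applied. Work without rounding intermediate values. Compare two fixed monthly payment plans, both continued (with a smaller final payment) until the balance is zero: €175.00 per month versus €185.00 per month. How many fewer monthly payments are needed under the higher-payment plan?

Monthly rate r = 20.5%/12 = 1.70833% = 0.0170833.
At €175.00/mo: n = ⌈−ln(1 − rB₀/P)/ln(1+r)⌉ = 44 payments (last €106.90); total interest = total paid − €5,350.00 = €2,281.90.
At €185.00/mo: 41 payments (last €40.88); total interest €2,090.88.
Payments saved = 44 − 41 = 3.

3 fewer payments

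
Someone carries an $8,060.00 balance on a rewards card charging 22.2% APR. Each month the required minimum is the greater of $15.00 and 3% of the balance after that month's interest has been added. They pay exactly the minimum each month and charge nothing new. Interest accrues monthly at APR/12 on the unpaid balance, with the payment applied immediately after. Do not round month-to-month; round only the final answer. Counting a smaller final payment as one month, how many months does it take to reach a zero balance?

282 months

Monthly rate r = 22.2%/12 = 1.85% = 0.0185.
While 3% of the post-interest balance exceeds $15.00, each month B ← (B·(1+r))·(1 − 0.03), i.e. B shrinks by the factor (1+r)·0.97 = 0.98794.
This holds for months 1–231. Entering month 232 the balance is $489.33; 3% of the post-interest balance is now below $15.00, so the flat $15.00 minimum applies from here.
From month 232 a fixed $15.00 at rate r clears $489.33 in 51 more payments. Total: 231 + 51 = 282 months.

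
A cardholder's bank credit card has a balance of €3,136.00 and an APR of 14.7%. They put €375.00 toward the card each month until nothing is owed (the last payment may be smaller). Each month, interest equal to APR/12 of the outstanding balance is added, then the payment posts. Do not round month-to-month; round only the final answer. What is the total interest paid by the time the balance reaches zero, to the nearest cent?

Monthly rate r = 14.7%/12 = 1.225% = 0.01225.
Payoff takes n = ⌈−ln(1 − rB₀/P)/ln(1+r)⌉ = ⌈8.877⌉ = 9 payments; the last is €328.99.
Total paid = 8·€375.00 + €328.99 = €3,328.99.
Total interest = total paid − principal = €3,328.99 − €3,136.00 = €192.99.

€192.99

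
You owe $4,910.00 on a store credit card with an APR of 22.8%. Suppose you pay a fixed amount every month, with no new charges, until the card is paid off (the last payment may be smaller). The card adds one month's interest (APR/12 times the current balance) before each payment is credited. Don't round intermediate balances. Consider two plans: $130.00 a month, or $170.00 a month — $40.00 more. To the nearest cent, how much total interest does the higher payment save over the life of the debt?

Monthly rate r = 22.8%/12 = 1.9% = 0.019.
At $130.00/mo: n = ⌈−ln(1 − rB₀/P)/ln(1+r)⌉ = 68 payments (last $23.86); total interest = total paid − $4,910.00 = $3,823.86.
At $170.00/mo: 43 payments (last $47.77); total interest $2,277.77.
Interest saved = $3,823.86 − $2,277.77 = $1,546.09.

$1,546.09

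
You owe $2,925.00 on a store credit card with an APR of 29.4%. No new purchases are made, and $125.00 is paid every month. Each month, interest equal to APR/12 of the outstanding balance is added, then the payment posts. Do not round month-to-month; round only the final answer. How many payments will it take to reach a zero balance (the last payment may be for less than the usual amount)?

36 payments

Monthly rate r = 29.4%/12 = 2.45% = 0.0245.
Recurrence: B ← B·(1+r) − $125.00.
Month 1: interest $71.66; balance after payment $2,871.66.
Month 2: interest $70.36; balance after payment $2,817.02.
Closed form: n = −ln(1 − rB₀/P)/ln(1+r) = −ln(0.4267)/ln(1.0245) ≈ 35.186, so the balance reaches zero during payment 36.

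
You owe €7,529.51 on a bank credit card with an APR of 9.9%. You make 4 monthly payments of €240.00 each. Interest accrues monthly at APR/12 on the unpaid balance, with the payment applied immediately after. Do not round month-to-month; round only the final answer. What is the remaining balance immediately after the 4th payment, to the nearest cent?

€6,809.13

Monthly rate r = 9.9%/12 = 0.825% = 0.00825.
Each month: B ← B·(1+r) − €240.00.
Month 1: interest €62.12; balance after payment €7,351.63.
Month 2: interest €60.65; balance after payment €7,172.28.
Month 3: interest €59.17; balance after payment €6,991.45.
Month 4: interest €57.68; balance after payment €6,809.13.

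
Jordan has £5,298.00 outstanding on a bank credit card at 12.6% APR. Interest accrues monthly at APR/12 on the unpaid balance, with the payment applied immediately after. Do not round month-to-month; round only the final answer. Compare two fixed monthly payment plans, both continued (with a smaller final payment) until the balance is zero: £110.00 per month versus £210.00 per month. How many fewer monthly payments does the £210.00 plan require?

38 fewer payments

Monthly rate r = 12.6%/12 = 1.05% = 0.0105.
At £110.00/mo: n = ⌈−ln(1 − rB₀/P)/ln(1+r)⌉ = 68 payments (last £50.87); total interest = total paid − £5,298.00 = £2,122.87.
At £210.00/mo: 30 payments (last £97.50); total interest £889.50.
Payments saved = 68 − 30 = 38.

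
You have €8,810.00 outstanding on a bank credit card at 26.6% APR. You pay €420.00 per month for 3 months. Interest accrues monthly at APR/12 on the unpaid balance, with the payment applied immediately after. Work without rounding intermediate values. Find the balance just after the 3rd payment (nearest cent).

€8,120.81

Monthly rate r = 26.6%/12 = 2.21667% = 0.0221667.
Each month: B ← B·(1+r) − €420.00.
Month 1: interest €195.29; balance after payment €8,585.29.
Month 2: interest €190.31; balance after payment €8,355.60.
Month 3: interest €185.22; balance after payment €8,120.81.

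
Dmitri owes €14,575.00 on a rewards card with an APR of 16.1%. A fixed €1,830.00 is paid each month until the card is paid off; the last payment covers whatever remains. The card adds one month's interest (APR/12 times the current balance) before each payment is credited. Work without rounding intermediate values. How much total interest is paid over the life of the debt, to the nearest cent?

€945.27

Monthly rate r = 16.1%/12 = 1.34167% = 0.0134167.
Payoff takes n = ⌈−ln(1 − rB₀/P)/ln(1+r)⌉ = ⌈8.479⌉ = 9 payments; the last is €880.27.
Total paid = 8·€1,830.00 + €880.27 = €15,520.27.
Total interest = total paid − principal = €15,520.27 − €14,575.00 = €945.27.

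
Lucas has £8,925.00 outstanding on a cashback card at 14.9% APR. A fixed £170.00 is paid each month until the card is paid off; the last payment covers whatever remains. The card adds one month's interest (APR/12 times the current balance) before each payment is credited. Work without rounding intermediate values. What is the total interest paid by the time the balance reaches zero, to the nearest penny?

£5,611.72

Monthly rate r = 14.9%/12 = 1.24167% = 0.0124167.
Payoff takes n = ⌈−ln(1 − rB₀/P)/ln(1+r)⌉ = ⌈85.509⌉ = 86 payments; the last is £86.72.
Total paid = 85·£170.00 + £86.72 = £14,536.72.
Total interest = total paid − principal = £14,536.72 − £8,925.00 = £5,611.72.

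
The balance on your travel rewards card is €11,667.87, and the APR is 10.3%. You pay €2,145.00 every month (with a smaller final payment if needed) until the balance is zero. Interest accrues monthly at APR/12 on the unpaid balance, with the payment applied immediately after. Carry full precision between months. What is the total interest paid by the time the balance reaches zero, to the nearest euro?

Monthly rate r = 10.3%/12 = 0.858333% = 0.00858333.
Payoff takes n = ⌈−ln(1 − rB₀/P)/ln(1+r)⌉ = ⌈5.595⌉ = 6 payments; the last is €1,277.46.
Total paid = 5·€2,145.00 + €1,277.46 = €12,002.46.
Total interest = total paid − principal = €12,002.46 − €11,667.87 = €334.59.

€335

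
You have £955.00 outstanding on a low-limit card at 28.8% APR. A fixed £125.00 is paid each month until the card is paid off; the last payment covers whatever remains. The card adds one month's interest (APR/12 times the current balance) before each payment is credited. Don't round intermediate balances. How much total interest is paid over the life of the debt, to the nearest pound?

£113

Monthly rate r = 28.8%/12 = 2.4% = 0.024.
Payoff takes n = ⌈−ln(1 − rB₀/P)/ln(1+r)⌉ = ⌈8.541⌉ = 9 payments; the last is £67.96.
Total paid = 8·£125.00 + £67.96 = £1,067.96.
Total interest = total paid − principal = £1,067.96 − £955.00 = £112.96.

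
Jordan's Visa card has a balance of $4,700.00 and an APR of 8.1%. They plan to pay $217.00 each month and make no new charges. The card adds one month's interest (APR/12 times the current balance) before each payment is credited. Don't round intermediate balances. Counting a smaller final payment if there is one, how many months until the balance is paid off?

Monthly rate r = 8.1%/12 = 0.675% = 0.00675.
Recurrence: B ← B·(1+r) − $217.00.
Month 1: interest $31.72; balance after payment $4,514.73.
Month 2: interest $30.47; balance after payment $4,328.20.
Closed form: n = −ln(1 − rB₀/P)/ln(1+r) = −ln(0.8538)/ln(1.00675) ≈ 23.495, so the balance reaches zero during payment 24.

24 payments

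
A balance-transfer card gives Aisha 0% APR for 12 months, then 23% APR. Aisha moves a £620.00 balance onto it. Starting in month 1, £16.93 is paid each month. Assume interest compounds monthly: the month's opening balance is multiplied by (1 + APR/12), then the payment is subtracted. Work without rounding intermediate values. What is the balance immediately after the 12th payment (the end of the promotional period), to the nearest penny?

£416.84

Promo months 1–12 at r₀ = 0%/12 = 0; months 13+ at r₁ = 23%/12 = 0.0191667.
After month 12 (no interest yet): B = £620.00 − 12·£16.93 = £416.84.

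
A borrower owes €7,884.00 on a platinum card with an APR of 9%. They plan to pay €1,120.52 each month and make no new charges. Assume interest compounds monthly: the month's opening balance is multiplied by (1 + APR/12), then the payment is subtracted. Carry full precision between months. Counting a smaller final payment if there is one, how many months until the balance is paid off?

Monthly rate r = 9%/12 = 0.75% = 0.0075.
Recurrence: B ← B·(1+r) − €1,120.52.
Month 1: interest €59.13; balance after payment €6,822.61.
Month 2: interest €51.17; balance after payment €5,753.26.
Closed form: n = −ln(1 − rB₀/P)/ln(1+r) = −ln(0.94723)/ln(1.0075) ≈ 7.256, so the balance reaches zero during payment 8.

8 months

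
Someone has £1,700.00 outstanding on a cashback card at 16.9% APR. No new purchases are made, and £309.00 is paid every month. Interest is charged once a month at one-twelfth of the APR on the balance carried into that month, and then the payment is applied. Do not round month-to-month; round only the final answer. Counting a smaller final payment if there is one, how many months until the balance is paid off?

Monthly rate r = 16.9%/12 = 1.40833% = 0.0140833.
Recurrence: B ← B·(1+r) − £309.00.
Month 1: interest £23.94; balance after payment £1,414.94.
Month 2: interest £19.93; balance after payment £1,125.87.
Month 3: interest £15.86; balance after payment £832.72.
Month 4: interest £11.73; balance after payment £535.45.
Month 5: interest £7.54; balance after payment £233.99.
Month 6: interest £3.30; balance after payment £0.00.

6 payments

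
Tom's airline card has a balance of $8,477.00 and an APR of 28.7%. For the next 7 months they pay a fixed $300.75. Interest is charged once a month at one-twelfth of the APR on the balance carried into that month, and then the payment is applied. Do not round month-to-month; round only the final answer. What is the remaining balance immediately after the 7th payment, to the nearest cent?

Monthly rate r = 28.7%/12 = 2.39167% = 0.0239167.
Each month: B ← B·(1+r) − $300.75.
Month 1: interest $202.74; balance after payment $8,378.99.
Month 2: interest $200.40; balance after payment $8,278.64.
Month 3: interest $198.00; balance after payment $8,175.89.
Month 4: interest $195.54; balance after payment $8,070.68.
Month 5: interest $193.02; balance after payment $7,962.95.
Month 6: interest $190.45; balance after payment $7,852.65.
Month 7: interest $187.81; balance after payment $7,739.71.

$7,739.71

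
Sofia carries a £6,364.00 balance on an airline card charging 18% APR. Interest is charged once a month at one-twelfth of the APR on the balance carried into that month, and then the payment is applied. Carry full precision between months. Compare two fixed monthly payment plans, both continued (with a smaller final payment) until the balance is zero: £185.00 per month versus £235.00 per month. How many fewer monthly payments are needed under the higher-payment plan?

13 fewer payments

Monthly rate r = 18%/12 = 1.5% = 0.015.
At £185.00/mo: n = ⌈−ln(1 − rB₀/P)/ln(1+r)⌉ = 49 payments (last £137.16); total interest = total paid − £6,364.00 = £2,653.16.
At £235.00/mo: 36 payments (last £2.11); total interest £1,863.11.
Payments saved = 49 − 36 = 13.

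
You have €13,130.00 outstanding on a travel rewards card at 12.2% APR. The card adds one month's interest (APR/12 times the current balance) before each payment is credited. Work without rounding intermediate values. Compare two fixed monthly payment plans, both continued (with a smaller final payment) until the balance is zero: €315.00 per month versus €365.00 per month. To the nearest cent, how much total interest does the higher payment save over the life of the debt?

Monthly rate r = 12.2%/12 = 1.01667% = 0.0101667.
At €315.00/mo: n = ⌈−ln(1 − rB₀/P)/ln(1+r)⌉ = 55 payments (last €156.87); total interest = total paid − €13,130.00 = €4,036.87.
At €365.00/mo: 46 payments (last €2.79); total interest €3,297.79.
Interest saved = €4,036.87 − €3,297.79 = €739.08.

€739.08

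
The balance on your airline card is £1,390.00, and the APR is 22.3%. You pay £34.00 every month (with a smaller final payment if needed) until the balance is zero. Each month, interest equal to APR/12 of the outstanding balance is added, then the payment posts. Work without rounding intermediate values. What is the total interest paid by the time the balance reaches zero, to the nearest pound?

£1,243

Monthly rate r = 22.3%/12 = 1.85833% = 0.0185833.
Payoff takes n = ⌈−ln(1 − rB₀/P)/ln(1+r)⌉ = ⌈77.446⌉ = 78 payments; the last is £15.24.
Total paid = 77·£34.00 + £15.24 = £2,633.24.
Total interest = total paid − principal = £2,633.24 − £1,390.00 = £1,243.24.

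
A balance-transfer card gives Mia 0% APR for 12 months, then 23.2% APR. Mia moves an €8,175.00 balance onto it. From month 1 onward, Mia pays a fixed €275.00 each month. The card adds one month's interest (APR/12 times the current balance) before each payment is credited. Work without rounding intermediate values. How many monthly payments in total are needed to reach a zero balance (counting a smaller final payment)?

34 months

Promo months 1–12 at r₀ = 0%/12 = 0; months 13+ at r₁ = 23.2%/12 = 0.0193333.
After month 12 (no interest yet): B = €8,175.00 − 12·€275.00 = €4,875.00.
Then at r₁ with €275.00/mo: n₂ = −ln(1 − r₁·B/P)/ln(1+r₁) ≈ 21.92 → 22 more payments.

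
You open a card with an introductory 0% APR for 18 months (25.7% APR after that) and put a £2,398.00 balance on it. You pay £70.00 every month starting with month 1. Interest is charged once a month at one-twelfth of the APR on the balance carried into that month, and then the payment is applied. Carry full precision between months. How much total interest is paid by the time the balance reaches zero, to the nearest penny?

£275.88

Promo months 1–18 at r₀ = 0%/12 = 0; months 19+ at r₁ = 25.7%/12 = 0.0214167.
After month 18 (no interest yet): B = £2,398.00 − 18·£70.00 = £1,138.00.
Then at r₁ with £70.00/mo: n₂ = −ln(1 − r₁·B/P)/ln(1+r₁) ≈ 20.20 → 21 more payments.
Total paid = 38·£70.00 + £13.88 = £2,673.88; interest = £2,673.88 − £2,398.00 = £275.88.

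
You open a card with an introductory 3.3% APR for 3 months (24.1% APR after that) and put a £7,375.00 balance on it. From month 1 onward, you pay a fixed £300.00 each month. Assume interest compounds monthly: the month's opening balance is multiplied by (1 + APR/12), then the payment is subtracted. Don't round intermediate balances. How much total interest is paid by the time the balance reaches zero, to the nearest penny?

Promo months 1–3 at r₀ = 3.3%/12 = 0.00275; months 4+ at r₁ = 24.1%/12 = 0.0200833.
After month 3: iterate B ← B·(1+r₀) − £300.00 for 3 months → £6,533.53.
Then at r₁ with £300.00/mo: n₂ = −ln(1 − r₁·B/P)/ln(1+r₁) ≈ 28.93 → 29 more payments.
Total paid = 31·£300.00 + £277.76 = £9,577.76; interest = £9,577.76 − £7,375.00 = £2,202.76.

£2,202.76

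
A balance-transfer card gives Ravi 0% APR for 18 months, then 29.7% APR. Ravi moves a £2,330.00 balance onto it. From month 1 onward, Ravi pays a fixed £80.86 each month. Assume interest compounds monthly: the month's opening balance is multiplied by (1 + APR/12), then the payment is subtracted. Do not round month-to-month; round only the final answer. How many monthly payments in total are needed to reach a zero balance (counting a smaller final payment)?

Promo months 1–18 at r₀ = 0%/12 = 0; months 19+ at r₁ = 29.7%/12 = 0.02475.
After month 18 (no interest yet): B = £2,330.00 − 18·£80.86 = £874.52.
Then at r₁ with £80.86/mo: n₂ = −ln(1 − r₁·B/P)/ln(1+r₁) ≈ 12.74 → 13 more payments.

31 payments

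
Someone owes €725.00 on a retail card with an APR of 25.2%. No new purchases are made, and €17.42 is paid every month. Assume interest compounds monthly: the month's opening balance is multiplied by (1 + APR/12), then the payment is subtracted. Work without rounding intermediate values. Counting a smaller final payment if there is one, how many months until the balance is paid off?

100 payments

Monthly rate r = 25.2%/12 = 2.1% = 0.021.
Recurrence: B ← B·(1+r) − €17.42.
Month 1: interest €15.22; balance after payment €722.81.
Month 2: interest €15.18; balance after payment €720.56.
Closed form: n = −ln(1 − rB₀/P)/ln(1+r) = −ln(0.126)/ln(1.021) ≈ 99.672, so the balance reaches zero during payment 100.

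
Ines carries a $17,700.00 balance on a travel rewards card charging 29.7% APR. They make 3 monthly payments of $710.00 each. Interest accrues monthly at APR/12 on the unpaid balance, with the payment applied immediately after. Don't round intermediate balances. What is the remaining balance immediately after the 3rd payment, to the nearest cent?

Monthly rate r = 29.7%/12 = 2.475% = 0.02475.
Each month: B ← B·(1+r) − $710.00.
Month 1: interest $438.07; balance after payment $17,428.08.
Month 2: interest $431.34; balance after payment $17,149.42.
Month 3: interest $424.45; balance after payment $16,863.87.

$16,863.87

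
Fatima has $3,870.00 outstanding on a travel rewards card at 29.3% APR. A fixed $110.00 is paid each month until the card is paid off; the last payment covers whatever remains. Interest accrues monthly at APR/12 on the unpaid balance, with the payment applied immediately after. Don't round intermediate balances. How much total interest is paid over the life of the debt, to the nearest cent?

$5,063.78

Monthly rate r = 29.3%/12 = 2.44167% = 0.0244167.
Payoff takes n = ⌈−ln(1 − rB₀/P)/ln(1+r)⌉ = ⌈81.214⌉ = 82 payments; the last is $23.78.
Total paid = 81·$110.00 + $23.78 = $8,933.78.
Total interest = total paid − principal = $8,933.78 − $3,870.00 = $5,063.78.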